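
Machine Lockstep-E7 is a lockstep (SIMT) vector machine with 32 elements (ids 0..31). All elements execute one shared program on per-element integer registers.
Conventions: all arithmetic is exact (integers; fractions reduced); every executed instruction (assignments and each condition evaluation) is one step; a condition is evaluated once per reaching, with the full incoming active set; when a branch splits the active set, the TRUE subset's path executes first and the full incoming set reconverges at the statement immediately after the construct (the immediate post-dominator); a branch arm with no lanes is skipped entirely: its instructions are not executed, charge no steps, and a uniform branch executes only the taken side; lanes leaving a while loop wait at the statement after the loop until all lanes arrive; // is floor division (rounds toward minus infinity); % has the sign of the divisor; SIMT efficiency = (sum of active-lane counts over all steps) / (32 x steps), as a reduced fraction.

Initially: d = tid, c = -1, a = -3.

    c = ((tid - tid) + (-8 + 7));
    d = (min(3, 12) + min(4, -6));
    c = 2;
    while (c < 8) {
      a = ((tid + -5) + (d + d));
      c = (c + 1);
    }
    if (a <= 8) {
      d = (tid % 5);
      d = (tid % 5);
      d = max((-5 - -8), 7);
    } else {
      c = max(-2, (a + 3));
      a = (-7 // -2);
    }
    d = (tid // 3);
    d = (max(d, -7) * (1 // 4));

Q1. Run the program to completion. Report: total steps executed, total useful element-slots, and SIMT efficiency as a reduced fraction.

Answer: 30 steps, 884 useful, 221/240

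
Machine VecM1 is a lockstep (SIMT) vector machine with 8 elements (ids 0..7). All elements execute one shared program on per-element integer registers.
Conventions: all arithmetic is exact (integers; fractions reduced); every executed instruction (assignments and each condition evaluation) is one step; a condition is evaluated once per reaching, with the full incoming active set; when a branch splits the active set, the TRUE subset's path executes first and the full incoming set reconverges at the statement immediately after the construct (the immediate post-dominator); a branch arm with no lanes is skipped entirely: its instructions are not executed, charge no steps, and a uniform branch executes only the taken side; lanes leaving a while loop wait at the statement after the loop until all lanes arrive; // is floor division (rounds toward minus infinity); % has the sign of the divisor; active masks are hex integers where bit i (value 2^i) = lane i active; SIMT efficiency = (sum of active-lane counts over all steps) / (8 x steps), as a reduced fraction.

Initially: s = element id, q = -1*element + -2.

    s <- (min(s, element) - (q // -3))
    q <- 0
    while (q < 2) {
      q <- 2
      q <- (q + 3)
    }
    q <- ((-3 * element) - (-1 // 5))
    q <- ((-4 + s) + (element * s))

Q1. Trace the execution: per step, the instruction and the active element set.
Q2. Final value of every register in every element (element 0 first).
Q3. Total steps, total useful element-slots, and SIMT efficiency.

step 0: s <- (min(s, element) - (q // -3)) 0xff
step 1: q <- 0                       0xff
step 2: eval (q < 2)                 0xff
step 3: q <- 2                       0xff
step 4: q <- (q + 3)                 0xff
step 5: eval (q < 2)                 0xff
step 6: q <- ((-3 * element) - (-1 // 5)) 0xff
step 7: q <- ((-4 + s) + (element * s)) 0xff

Answer: 8 steps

s: 0,0,1,2,2,3,4,4
q: -4,-4,-1,4,6,14,24,28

steps = 8; useful = 64; efficiency = 64/64 = 1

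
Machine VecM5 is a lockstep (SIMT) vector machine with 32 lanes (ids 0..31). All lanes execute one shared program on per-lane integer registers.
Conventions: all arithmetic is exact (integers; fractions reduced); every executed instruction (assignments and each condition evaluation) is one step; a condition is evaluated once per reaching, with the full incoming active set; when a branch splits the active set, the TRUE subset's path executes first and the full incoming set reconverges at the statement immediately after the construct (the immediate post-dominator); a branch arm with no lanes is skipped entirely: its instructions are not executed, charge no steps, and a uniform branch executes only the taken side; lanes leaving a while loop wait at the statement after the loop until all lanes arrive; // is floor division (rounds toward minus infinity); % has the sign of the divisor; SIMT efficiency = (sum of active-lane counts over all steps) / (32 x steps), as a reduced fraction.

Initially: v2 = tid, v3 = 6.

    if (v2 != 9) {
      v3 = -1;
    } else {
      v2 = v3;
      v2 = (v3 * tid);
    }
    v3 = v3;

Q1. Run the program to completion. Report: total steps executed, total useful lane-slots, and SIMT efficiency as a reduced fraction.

Answer: 5 steps, 97 useful, 97/160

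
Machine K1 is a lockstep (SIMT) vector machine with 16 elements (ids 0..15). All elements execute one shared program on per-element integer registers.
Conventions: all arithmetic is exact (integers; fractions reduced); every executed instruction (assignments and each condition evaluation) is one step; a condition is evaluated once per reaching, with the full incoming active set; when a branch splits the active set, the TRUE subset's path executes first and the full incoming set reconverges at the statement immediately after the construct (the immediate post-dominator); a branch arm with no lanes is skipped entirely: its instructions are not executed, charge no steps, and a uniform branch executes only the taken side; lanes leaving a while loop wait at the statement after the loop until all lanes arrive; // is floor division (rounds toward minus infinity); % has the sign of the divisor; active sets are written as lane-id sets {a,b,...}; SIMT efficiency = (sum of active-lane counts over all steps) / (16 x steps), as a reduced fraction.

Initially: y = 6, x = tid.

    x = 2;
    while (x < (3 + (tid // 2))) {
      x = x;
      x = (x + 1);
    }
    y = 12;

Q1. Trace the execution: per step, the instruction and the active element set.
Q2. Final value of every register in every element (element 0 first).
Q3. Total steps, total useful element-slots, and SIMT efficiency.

step 0: x <- 2                       {0,1,2,3,4,5,6,7,8,9,10,11,12,13,14,15}
step 1: eval (x < (3 + (tid // 2)))  {0,1,2,3,4,5,6,7,8,9,10,11,12,13,14,15}
step 2: x <- x                       {0,1,2,3,4,5,6,7,8,9,10,11,12,13,14,15}
step 3: x <- (x + 1)                 {0,1,2,3,4,5,6,7,8,9,10,11,12,13,14,15}
step 4: eval (x < (3 + (tid // 2)))  {0,1,2,3,4,5,6,7,8,9,10,11,12,13,14,15}
step 5: x <- x                       {2,3,4,5,6,7,8,9,10,11,12,13,14,15}
step 6: x <- (x + 1)                 {2,3,4,5,6,7,8,9,10,11,12,13,14,15}
step 7: eval (x < (3 + (tid // 2)))  {2,3,4,5,6,7,8,9,10,11,12,13,14,15}
step 8: x <- x                       {4,5,6,7,8,9,10,11,12,13,14,15}
step 9: x <- (x + 1)                 {4,5,6,7,8,9,10,11,12,13,14,15}
step 10: eval (x < (3 + (tid // 2)))  {4,5,6,7,8,9,10,11,12,13,14,15}
step 11: x <- x                       {6,7,8,9,10,11,12,13,14,15}
step 12: x <- (x + 1)                 {6,7,8,9,10,11,12,13,14,15}
step 13: eval (x < (3 + (tid // 2)))  {6,7,8,9,10,11,12,13,14,15}
step 14: x <- x                       {8,9,10,11,12,13,14,15}
step 15: x <- (x + 1)                 {8,9,10,11,12,13,14,15}
step 16: eval (x < (3 + (tid // 2)))  {8,9,10,11,12,13,14,15}
step 17: x <- x                       {10,11,12,13,14,15}
step 18: x <- (x + 1)                 {10,11,12,13,14,15}
step 19: eval (x < (3 + (tid // 2)))  {10,11,12,13,14,15}
step 20: x <- x                       {12,13,14,15}
step 21: x <- (x + 1)                 {12,13,14,15}
step 22: eval (x < (3 + (tid // 2)))  {12,13,14,15}
step 23: x <- x                       {14,15}
step 24: x <- (x + 1)                 {14,15}
step 25: eval (x < (3 + (tid // 2)))  {14,15}
step 26: y <- 12                      {0,1,2,3,4,5,6,7,8,9,10,11,12,13,14,15}

Answer: 27 steps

y: 12,12,12,12,12,12,12,12,12,12,12,12,12,12,12,12
x: 3,3,4,4,5,5,6,6,7,7,8,8,9,9,10,10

steps = 27; useful = 264; efficiency = 264/432 = 11/18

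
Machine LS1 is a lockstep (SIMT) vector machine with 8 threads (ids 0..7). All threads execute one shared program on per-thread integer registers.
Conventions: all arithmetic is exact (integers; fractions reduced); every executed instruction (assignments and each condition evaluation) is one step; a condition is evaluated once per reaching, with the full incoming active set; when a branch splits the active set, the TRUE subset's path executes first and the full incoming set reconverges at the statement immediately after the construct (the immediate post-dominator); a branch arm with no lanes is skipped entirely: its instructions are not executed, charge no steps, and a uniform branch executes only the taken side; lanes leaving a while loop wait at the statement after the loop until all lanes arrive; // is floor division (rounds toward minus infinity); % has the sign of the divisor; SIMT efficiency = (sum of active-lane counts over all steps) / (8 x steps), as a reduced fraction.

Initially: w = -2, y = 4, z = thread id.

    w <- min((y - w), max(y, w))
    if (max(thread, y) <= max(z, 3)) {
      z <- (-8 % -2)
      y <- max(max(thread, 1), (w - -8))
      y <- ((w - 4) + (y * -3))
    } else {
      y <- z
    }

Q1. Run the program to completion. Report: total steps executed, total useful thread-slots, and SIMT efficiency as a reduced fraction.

Answer: 6 steps, 32 useful, 2/3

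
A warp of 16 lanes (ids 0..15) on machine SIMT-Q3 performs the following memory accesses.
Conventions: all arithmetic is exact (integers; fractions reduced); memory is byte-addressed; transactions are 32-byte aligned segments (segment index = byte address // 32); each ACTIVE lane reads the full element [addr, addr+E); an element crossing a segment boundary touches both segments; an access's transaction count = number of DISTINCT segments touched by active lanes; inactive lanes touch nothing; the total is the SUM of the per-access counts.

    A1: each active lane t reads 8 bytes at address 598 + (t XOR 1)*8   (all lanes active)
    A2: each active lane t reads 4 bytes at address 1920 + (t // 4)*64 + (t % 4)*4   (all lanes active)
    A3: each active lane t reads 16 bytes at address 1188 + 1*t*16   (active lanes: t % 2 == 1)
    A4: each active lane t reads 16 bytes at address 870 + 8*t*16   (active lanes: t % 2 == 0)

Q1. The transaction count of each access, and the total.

A1: 5 transactions
A2: 4 transactions
A3: 9 transactions
A4: 8 transactions

Answer: 5,4,9,8; total 26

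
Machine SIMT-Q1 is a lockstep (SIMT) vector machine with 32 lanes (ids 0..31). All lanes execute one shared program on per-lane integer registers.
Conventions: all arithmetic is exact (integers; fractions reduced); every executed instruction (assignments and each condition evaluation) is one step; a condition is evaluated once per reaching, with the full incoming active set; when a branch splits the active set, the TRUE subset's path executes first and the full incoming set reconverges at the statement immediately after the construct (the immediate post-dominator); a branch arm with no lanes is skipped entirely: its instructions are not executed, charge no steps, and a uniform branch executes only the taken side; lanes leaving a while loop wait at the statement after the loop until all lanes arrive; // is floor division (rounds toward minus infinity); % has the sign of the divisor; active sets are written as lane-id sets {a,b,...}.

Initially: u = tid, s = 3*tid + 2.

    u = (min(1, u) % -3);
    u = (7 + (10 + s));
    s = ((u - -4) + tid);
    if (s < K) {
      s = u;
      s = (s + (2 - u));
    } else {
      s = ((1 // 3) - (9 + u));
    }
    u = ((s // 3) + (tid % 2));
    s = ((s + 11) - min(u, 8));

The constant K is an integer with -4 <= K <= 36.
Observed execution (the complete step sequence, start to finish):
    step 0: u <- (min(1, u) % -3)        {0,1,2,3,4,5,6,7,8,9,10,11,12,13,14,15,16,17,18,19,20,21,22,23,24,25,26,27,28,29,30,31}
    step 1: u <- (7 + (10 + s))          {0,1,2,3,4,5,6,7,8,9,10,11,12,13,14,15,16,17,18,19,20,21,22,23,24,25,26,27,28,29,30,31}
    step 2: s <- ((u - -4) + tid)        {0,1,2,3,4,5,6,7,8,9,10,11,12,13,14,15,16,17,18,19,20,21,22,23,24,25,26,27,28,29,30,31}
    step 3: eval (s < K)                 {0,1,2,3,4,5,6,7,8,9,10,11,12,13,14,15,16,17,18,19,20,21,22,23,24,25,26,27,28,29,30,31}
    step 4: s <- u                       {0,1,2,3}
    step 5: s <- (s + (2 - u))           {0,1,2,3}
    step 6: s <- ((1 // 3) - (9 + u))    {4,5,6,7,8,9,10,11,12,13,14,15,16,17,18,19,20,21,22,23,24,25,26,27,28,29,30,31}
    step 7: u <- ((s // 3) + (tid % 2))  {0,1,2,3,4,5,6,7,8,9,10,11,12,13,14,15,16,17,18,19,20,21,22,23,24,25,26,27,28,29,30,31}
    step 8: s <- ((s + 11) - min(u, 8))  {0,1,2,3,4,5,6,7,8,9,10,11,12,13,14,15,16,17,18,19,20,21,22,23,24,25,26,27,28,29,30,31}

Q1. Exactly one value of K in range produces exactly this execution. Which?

Answer: K = 36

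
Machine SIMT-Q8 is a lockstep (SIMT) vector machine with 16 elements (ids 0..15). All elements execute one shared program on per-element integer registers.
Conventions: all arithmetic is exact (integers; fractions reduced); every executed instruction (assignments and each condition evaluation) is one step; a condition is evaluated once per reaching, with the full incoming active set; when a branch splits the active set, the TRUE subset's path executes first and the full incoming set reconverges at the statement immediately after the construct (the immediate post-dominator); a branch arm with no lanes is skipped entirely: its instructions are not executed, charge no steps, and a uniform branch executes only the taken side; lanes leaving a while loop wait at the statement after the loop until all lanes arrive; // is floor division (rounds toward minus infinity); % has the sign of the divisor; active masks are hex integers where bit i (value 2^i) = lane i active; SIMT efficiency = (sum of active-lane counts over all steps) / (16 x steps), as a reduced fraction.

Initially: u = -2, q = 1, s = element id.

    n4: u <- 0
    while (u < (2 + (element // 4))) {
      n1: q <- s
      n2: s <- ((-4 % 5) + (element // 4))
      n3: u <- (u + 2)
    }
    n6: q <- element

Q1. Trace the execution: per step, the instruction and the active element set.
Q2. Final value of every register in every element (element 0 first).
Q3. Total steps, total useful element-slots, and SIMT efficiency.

step 0: u <- 0                       0xffff
step 1: eval (u < (2 + (element // 4))) 0xffff
step 2: q <- s                       0xffff
step 3: s <- ((-4 % 5) + (element // 4)) 0xffff
step 4: u <- (u + 2)                 0xffff
step 5: eval (u < (2 + (element // 4))) 0xffff
step 6: q <- s                       0xfff0
step 7: s <- ((-4 % 5) + (element // 4)) 0xfff0
step 8: u <- (u + 2)                 0xfff0
step 9: eval (u < (2 + (element // 4))) 0xfff0
step 10: q <- s                       0xf000
step 11: s <- ((-4 % 5) + (element // 4)) 0xf000
step 12: u <- (u + 2)                 0xf000
step 13: eval (u < (2 + (element // 4))) 0xf000
step 14: q <- element                 0xffff

Answer: 15 steps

u: 2,2,2,2,4,4,4,4,4,4,4,4,6,6,6,6
q: 0,1,2,3,4,5,6,7,8,9,10,11,12,13,14,15
s: 1,1,1,1,2,2,2,2,3,3,3,3,4,4,4,4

steps = 15; useful = 176; efficiency = 176/240 = 11/15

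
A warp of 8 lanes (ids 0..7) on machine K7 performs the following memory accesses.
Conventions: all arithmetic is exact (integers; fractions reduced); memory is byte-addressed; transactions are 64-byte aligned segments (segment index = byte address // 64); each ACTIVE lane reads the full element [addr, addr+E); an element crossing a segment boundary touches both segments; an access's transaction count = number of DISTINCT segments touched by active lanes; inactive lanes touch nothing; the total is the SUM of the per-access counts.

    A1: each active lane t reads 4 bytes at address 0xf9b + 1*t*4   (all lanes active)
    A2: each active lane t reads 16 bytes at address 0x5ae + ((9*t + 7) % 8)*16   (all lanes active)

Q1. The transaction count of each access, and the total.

A1: 1 transaction
A2: 3 transactions

Answer: 1,3; total 4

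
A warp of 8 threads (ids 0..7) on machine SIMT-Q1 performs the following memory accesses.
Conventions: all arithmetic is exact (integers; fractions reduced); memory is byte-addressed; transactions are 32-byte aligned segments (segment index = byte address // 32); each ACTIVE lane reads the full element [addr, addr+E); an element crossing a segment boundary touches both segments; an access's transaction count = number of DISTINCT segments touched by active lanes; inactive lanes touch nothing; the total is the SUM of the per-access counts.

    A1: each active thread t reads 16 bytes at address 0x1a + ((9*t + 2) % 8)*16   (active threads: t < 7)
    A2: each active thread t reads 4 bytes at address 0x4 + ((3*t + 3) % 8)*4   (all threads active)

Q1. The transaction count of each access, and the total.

A1: 5 transactions
A2: 2 transactions

Answer: 5,2; total 7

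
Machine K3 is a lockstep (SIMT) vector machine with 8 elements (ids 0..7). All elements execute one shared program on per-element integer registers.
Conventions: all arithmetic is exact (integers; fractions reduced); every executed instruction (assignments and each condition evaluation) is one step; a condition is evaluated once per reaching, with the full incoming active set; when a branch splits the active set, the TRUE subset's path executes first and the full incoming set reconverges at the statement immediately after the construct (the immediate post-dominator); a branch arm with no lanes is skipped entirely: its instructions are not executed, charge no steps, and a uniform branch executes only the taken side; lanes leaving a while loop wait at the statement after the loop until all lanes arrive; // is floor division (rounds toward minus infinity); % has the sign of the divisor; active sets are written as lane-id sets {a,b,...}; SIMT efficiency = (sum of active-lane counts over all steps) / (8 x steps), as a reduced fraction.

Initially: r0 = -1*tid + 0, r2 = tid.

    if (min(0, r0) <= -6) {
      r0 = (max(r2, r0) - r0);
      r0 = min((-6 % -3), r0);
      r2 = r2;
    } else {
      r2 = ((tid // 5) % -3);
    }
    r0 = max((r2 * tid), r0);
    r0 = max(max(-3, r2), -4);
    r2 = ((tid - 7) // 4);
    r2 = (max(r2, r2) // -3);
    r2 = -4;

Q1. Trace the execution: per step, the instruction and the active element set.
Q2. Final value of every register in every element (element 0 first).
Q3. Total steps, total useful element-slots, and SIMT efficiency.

step 0: eval (min(0, r0) <= -6)      {0,1,2,3,4,5,6,7}
step 1: r0 <- (max(r2, r0) - r0)     {6,7}
step 2: r0 <- min((-6 % -3), r0)     {6,7}
step 3: r2 <- r2                     {6,7}
step 4: r2 <- ((tid // 5) % -3)      {0,1,2,3,4,5}
step 5: r0 <- max((r2 * tid), r0)    {0,1,2,3,4,5,6,7}
step 6: r0 <- max(max(-3, r2), -4)   {0,1,2,3,4,5,6,7}
step 7: r2 <- ((tid - 7) // 4)       {0,1,2,3,4,5,6,7}
step 8: r2 <- (max(r2, r2) // -3)    {0,1,2,3,4,5,6,7}
step 9: r2 <- -4                     {0,1,2,3,4,5,6,7}

Answer: 10 steps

r0: 0,0,0,0,0,-2,6,7
r2: -4,-4,-4,-4,-4,-4,-4,-4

steps = 10; useful = 60; efficiency = 60/80 = 3/4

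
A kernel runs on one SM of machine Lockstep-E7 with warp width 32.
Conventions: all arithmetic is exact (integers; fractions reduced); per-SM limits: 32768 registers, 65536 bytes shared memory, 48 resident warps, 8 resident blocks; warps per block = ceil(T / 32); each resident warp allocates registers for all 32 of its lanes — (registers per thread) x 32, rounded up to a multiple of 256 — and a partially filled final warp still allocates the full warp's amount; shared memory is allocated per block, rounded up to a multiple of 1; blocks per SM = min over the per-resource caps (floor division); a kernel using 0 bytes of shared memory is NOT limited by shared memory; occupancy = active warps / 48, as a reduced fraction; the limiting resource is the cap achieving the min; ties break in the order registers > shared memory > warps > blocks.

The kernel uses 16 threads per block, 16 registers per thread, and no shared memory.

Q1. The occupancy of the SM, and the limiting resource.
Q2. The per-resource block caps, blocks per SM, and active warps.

Answer: occupancy 1/6, limited by blocks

registers: 64 blocks
shared memory: no limit (kernel uses none)
warps: 48 blocks
blocks: 8 blocks

Answer: 8 blocks, 8 active warps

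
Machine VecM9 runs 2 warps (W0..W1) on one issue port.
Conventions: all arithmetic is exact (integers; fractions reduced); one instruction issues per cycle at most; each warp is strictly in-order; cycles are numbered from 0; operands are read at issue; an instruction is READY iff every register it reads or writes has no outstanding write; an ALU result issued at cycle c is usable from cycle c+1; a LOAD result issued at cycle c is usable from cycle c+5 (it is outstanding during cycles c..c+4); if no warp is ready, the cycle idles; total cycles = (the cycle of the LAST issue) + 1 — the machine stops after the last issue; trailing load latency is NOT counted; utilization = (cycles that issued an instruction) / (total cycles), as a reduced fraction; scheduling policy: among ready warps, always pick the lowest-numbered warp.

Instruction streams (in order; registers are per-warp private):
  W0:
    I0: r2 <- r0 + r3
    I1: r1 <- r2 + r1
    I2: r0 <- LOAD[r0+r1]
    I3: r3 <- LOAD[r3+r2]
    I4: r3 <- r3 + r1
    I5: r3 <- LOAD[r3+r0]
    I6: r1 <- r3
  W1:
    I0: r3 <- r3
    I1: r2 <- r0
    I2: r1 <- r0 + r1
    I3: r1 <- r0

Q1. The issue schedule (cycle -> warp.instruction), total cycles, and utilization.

cycle 0: W0.I0
cycle 1: W0.I1
cycle 2: W0.I2
cycle 3: W0.I3
cycle 4: W1.I0
cycle 5: W1.I1
cycle 6: W1.I2
cycle 7: W1.I3
cycle 8: W0.I4
cycle 9: W0.I5
cycle 10: idle
cycle 11: idle
cycle 12: idle
cycle 13: idle
cycle 14: W0.I6

Answer: 15 cycles, utilization 11/15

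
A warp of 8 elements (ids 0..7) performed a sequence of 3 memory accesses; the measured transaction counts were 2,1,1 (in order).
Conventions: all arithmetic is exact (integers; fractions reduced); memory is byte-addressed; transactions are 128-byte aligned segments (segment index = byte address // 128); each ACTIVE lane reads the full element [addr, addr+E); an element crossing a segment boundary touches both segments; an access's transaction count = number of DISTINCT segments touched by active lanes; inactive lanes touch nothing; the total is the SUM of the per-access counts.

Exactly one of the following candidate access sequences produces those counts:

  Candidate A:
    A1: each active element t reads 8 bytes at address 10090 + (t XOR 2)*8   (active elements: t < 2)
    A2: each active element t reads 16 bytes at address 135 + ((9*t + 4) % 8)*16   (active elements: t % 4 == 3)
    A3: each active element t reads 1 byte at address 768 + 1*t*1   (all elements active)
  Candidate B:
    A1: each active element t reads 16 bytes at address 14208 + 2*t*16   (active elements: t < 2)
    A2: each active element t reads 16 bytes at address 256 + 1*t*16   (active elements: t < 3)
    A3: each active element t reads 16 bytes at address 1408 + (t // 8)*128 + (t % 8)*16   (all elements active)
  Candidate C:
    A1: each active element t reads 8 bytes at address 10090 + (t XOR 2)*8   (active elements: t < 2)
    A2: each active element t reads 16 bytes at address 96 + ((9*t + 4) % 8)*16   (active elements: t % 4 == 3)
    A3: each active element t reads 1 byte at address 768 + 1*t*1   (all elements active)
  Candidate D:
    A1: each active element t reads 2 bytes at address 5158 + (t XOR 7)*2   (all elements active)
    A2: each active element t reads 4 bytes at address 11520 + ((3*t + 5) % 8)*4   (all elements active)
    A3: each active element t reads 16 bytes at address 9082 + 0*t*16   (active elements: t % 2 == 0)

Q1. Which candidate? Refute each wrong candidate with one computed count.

A: A2 gives 2 transactions, not 1
B: A1 gives 1 transaction, not 2
D: A1 gives 1 transaction, not 2
C: all counts match (2,1,1)

Answer: C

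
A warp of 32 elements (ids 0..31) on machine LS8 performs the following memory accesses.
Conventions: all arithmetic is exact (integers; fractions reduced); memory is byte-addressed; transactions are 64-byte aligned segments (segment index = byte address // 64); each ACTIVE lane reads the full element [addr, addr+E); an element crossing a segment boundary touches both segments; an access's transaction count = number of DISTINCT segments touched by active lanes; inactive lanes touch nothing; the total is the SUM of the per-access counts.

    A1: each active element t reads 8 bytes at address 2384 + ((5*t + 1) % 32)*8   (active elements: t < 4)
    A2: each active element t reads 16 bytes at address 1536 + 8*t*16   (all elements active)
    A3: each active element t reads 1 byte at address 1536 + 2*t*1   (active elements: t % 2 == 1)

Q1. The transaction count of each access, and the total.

A1: 3 transactions
A2: 32 transactions
A3: 1 transaction

Answer: 3,32,1; total 36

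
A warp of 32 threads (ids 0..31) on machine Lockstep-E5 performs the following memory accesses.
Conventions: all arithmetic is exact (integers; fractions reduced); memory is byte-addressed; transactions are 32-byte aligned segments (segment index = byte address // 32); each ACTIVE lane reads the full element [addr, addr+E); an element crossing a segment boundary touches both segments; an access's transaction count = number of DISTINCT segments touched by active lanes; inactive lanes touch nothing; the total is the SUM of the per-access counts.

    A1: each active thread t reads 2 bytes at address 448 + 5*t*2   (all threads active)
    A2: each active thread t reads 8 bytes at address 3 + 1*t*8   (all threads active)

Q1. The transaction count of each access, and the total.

A1: 10 transactions
A2: 9 transactions

Answer: 10,9; total 19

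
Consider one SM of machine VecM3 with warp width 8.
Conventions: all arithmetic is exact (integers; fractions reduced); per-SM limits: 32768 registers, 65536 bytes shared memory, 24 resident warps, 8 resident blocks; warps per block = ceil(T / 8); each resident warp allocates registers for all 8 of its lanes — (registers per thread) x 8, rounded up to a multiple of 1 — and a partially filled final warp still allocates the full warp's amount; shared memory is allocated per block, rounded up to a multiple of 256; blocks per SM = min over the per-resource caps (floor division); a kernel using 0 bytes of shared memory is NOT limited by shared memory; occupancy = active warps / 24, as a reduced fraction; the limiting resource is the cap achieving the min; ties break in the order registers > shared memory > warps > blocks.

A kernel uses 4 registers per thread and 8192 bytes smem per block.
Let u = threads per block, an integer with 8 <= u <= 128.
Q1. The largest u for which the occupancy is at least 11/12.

Answer: u = 96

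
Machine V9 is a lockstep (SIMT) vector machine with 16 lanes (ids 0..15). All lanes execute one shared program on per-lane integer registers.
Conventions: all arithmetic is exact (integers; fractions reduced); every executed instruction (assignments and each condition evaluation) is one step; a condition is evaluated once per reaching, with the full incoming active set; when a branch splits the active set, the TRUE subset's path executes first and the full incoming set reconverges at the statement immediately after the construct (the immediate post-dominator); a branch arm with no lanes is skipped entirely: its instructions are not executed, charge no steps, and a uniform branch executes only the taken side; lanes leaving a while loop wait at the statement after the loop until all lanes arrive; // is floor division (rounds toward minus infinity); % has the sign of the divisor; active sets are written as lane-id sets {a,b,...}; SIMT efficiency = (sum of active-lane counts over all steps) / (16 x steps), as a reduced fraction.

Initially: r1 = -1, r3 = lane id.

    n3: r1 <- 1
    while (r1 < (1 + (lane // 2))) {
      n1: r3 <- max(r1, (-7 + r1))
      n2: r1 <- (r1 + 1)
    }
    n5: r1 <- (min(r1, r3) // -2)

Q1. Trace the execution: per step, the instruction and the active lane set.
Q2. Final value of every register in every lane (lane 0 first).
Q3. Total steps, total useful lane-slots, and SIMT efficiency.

step 0: r1 <- 1                      {0,1,2,3,4,5,6,7,8,9,10,11,12,13,14,15}
step 1: eval (r1 < (1 + (lane // 2))) {0,1,2,3,4,5,6,7,8,9,10,11,12,13,14,15}
step 2: r3 <- max(r1, (-7 + r1))     {2,3,4,5,6,7,8,9,10,11,12,13,14,15}
step 3: r1 <- (r1 + 1)               {2,3,4,5,6,7,8,9,10,11,12,13,14,15}
step 4: eval (r1 < (1 + (lane // 2))) {2,3,4,5,6,7,8,9,10,11,12,13,14,15}
step 5: r3 <- max(r1, (-7 + r1))     {4,5,6,7,8,9,10,11,12,13,14,15}
step 6: r1 <- (r1 + 1)               {4,5,6,7,8,9,10,11,12,13,14,15}
step 7: eval (r1 < (1 + (lane // 2))) {4,5,6,7,8,9,10,11,12,13,14,15}
step 8: r3 <- max(r1, (-7 + r1))     {6,7,8,9,10,11,12,13,14,15}
step 9: r1 <- (r1 + 1)               {6,7,8,9,10,11,12,13,14,15}
step 10: eval (r1 < (1 + (lane // 2))) {6,7,8,9,10,11,12,13,14,15}
step 11: r3 <- max(r1, (-7 + r1))     {8,9,10,11,12,13,14,15}
step 12: r1 <- (r1 + 1)               {8,9,10,11,12,13,14,15}
step 13: eval (r1 < (1 + (lane // 2))) {8,9,10,11,12,13,14,15}
step 14: r3 <- max(r1, (-7 + r1))     {10,11,12,13,14,15}
step 15: r1 <- (r1 + 1)               {10,11,12,13,14,15}
step 16: eval (r1 < (1 + (lane // 2))) {10,11,12,13,14,15}
step 17: r3 <- max(r1, (-7 + r1))     {12,13,14,15}
step 18: r1 <- (r1 + 1)               {12,13,14,15}
step 19: eval (r1 < (1 + (lane // 2))) {12,13,14,15}
step 20: r3 <- max(r1, (-7 + r1))     {14,15}
step 21: r1 <- (r1 + 1)               {14,15}
step 22: eval (r1 < (1 + (lane // 2))) {14,15}
step 23: r1 <- (min(r1, r3) // -2)    {0,1,2,3,4,5,6,7,8,9,10,11,12,13,14,15}

Answer: 24 steps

r1: 0,-1,-1,-1,-1,-1,-2,-2,-2,-2,-3,-3,-3,-3,-4,-4
r3: 0,1,1,1,2,2,3,3,4,4,5,5,6,6,7,7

steps = 24; useful = 216; efficiency = 216/384 = 9/16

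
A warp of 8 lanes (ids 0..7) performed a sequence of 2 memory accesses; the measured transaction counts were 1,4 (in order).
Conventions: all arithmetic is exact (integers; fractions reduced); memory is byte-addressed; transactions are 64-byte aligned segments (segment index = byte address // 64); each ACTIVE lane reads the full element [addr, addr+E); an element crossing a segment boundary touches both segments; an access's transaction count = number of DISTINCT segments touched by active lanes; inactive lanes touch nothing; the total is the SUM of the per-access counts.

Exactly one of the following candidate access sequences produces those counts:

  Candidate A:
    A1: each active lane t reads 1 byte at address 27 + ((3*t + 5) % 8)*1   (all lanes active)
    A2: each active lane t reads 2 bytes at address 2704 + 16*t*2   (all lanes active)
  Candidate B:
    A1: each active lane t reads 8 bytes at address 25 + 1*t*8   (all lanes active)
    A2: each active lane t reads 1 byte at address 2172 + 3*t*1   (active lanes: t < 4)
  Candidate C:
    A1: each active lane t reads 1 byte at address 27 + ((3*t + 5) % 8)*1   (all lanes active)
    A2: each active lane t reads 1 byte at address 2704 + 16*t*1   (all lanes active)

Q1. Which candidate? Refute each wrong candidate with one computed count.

B: A1 gives 2 transactions, not 1
C: A2 gives 3 transactions, not 4
A: all counts match (1,4)

Answer: A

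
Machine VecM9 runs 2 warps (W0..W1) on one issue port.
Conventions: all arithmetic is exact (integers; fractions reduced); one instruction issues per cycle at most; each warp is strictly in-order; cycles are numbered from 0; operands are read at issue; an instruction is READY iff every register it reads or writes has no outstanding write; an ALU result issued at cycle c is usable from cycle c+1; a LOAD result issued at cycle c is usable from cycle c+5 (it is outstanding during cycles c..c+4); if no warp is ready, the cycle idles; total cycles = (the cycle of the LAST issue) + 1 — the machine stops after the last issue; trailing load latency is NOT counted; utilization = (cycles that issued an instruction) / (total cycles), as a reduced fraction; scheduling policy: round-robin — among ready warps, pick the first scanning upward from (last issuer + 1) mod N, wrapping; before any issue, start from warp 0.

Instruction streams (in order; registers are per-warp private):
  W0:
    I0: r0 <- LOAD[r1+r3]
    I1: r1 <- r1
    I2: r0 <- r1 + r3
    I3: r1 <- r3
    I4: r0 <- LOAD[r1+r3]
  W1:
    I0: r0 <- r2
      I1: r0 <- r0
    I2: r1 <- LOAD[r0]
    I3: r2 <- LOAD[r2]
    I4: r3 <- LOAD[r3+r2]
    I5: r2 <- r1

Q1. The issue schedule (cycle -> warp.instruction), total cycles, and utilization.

cycle 0: W0.I0
cycle 1: W1.I0
cycle 2: W0.I1
cycle 3: W1.I1
cycle 4: W1.I2
cycle 5: W0.I2
cycle 6: W1.I3
cycle 7: W0.I3
cycle 8: W0.I4
cycle 9: idle
cycle 10: idle
cycle 11: W1.I4
cycle 12: W1.I5

Answer: 13 cycles, utilization 11/13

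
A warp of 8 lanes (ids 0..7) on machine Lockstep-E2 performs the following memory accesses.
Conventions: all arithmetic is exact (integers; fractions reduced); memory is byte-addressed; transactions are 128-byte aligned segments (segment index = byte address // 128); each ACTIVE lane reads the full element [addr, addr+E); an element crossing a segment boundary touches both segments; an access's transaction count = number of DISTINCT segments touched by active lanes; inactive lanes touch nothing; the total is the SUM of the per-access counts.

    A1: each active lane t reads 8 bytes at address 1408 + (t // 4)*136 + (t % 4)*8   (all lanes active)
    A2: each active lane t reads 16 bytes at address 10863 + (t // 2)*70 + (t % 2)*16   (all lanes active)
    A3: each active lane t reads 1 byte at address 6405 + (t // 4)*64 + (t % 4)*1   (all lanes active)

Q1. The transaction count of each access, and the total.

A1: 2 transactions
A2: 3 transactions
A3: 1 transaction

Answer: 2,3,1; total 6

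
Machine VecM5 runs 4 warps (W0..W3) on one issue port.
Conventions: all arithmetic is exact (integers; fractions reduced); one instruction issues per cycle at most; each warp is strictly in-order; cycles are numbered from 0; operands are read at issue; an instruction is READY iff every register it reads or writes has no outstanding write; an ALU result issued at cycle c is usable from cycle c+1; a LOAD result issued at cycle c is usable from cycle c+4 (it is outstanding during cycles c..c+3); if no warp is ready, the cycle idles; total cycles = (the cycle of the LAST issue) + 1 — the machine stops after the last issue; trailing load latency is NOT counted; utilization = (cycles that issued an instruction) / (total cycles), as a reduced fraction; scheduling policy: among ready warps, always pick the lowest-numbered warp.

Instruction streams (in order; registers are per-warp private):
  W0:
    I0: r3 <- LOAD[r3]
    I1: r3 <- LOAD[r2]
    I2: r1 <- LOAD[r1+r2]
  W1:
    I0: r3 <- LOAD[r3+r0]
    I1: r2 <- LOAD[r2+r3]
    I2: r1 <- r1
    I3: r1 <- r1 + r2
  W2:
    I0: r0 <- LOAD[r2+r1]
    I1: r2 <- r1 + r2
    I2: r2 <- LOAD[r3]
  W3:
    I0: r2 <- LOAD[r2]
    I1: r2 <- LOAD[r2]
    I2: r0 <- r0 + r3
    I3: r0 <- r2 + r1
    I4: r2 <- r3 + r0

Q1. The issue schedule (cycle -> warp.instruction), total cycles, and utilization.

cycle 0: W0.I0
cycle 1: W1.I0
cycle 2: W2.I0
cycle 3: W2.I1
cycle 4: W0.I1
cycle 5: W0.I2
cycle 6: W1.I1
cycle 7: W1.I2
cycle 8: W2.I2
cycle 9: W3.I0
cycle 10: W1.I3
cycle 11: idle
cycle 12: idle
cycle 13: W3.I1
cycle 14: W3.I2
cycle 15: idle
cycle 16: idle
cycle 17: W3.I3
cycle 18: W3.I4

Answer: 19 cycles, utilization 15/19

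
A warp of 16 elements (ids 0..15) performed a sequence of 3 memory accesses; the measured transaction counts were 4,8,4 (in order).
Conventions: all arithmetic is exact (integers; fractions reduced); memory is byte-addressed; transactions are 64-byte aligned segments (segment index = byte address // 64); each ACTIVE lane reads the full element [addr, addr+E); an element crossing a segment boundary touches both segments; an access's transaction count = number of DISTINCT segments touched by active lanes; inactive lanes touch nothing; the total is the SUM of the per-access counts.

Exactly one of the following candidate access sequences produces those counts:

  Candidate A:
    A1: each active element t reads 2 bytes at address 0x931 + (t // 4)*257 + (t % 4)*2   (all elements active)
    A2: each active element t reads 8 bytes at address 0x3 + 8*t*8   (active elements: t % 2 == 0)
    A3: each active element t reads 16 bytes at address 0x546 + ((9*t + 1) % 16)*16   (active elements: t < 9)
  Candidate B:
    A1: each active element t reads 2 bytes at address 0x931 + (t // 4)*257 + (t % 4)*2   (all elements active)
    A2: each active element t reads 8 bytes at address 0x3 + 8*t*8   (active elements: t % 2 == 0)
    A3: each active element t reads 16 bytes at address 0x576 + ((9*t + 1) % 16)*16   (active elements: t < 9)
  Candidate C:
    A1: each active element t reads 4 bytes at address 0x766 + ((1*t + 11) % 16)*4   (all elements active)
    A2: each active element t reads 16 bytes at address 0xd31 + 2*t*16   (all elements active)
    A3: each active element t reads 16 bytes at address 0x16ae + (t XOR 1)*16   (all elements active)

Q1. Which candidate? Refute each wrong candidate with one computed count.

B: A3 gives 5 transactions, not 4
C: A1 gives 2 transactions, not 4
A: all counts match (4,8,4)

Answer: A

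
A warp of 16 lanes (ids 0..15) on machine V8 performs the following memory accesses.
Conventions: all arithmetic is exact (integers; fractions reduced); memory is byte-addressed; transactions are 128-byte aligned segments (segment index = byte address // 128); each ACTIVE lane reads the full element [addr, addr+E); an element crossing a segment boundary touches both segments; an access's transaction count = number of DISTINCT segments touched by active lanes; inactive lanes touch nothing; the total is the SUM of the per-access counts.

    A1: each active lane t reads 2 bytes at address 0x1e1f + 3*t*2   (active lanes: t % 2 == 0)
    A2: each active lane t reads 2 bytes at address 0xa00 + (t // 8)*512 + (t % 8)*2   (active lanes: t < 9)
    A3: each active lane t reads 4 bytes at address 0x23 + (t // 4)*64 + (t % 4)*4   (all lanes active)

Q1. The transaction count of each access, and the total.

A1: 1 transaction
A2: 2 transactions
A3: 2 transactions

Answer: 1,2,2; total 5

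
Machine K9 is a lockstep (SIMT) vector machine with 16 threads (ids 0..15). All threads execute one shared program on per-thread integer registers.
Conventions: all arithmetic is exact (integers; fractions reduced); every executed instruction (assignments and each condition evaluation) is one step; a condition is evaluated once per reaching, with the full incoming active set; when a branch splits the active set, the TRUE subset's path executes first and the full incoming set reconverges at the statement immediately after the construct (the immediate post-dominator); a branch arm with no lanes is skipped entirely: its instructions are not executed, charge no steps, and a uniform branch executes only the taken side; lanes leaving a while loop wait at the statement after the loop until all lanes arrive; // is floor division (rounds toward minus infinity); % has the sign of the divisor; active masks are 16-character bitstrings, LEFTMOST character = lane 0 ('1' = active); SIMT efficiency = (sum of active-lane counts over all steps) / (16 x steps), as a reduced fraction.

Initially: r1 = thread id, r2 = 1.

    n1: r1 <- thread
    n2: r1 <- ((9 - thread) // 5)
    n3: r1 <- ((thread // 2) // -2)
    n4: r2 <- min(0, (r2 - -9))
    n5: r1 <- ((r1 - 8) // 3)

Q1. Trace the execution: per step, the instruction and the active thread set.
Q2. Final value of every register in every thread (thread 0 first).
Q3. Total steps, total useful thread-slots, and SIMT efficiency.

step 0: r1 <- thread                 1111111111111111
step 1: r1 <- ((9 - thread) // 5)    1111111111111111
step 2: r1 <- ((thread // 2) // -2)  1111111111111111
step 3: r2 <- min(0, (r2 - -9))      1111111111111111
step 4: r1 <- ((r1 - 8) // 3)        1111111111111111

Answer: 5 steps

r1: -3,-3,-3,-3,-3,-3,-4,-4,-4,-4,-4,-4,-4,-4,-4,-4
r2: 0,0,0,0,0,0,0,0,0,0,0,0,0,0,0,0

steps = 5; useful = 80; efficiency = 80/80 = 1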